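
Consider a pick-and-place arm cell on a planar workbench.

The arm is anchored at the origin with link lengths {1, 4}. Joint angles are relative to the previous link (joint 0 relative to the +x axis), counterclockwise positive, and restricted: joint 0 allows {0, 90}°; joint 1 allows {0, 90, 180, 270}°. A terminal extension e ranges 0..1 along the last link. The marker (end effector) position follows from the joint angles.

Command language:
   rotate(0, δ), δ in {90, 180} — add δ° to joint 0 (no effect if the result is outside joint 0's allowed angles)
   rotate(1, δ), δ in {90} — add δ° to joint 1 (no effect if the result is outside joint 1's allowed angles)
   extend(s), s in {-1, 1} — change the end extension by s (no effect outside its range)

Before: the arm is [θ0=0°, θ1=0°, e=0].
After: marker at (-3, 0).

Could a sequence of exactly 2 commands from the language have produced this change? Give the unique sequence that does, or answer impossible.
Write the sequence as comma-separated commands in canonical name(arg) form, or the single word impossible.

rotate(1, 90), rotate(1, 90)

initial: [θ0=0°, θ1=0°, e=0]
1. rotate(1, 90) → [θ0=0°, θ1=90°, e=0]
2. rotate(1, 90) → [θ0=0°, θ1=180°, e=0]
no rival 2-sequence matches.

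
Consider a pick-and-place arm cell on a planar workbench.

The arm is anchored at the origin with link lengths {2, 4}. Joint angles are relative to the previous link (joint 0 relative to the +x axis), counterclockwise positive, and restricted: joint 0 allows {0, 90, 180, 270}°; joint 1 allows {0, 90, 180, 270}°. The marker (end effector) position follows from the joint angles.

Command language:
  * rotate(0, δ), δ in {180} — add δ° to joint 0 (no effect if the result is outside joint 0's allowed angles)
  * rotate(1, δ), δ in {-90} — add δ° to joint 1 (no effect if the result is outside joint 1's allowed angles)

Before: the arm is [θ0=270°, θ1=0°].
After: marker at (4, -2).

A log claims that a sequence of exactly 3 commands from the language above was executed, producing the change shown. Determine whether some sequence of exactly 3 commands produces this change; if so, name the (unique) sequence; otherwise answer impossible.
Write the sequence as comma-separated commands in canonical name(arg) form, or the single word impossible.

rotate(1, -90), rotate(1, -90), rotate(1, -90)

initial: [θ0=270°, θ1=0°]
[1] after rotate(1, -90): [θ0=270°, θ1=270°]
[2] after rotate(1, -90): [θ0=270°, θ1=180°]
[3] after rotate(1, -90): [θ0=270°, θ1=90°]
no rival 3-sequence matches.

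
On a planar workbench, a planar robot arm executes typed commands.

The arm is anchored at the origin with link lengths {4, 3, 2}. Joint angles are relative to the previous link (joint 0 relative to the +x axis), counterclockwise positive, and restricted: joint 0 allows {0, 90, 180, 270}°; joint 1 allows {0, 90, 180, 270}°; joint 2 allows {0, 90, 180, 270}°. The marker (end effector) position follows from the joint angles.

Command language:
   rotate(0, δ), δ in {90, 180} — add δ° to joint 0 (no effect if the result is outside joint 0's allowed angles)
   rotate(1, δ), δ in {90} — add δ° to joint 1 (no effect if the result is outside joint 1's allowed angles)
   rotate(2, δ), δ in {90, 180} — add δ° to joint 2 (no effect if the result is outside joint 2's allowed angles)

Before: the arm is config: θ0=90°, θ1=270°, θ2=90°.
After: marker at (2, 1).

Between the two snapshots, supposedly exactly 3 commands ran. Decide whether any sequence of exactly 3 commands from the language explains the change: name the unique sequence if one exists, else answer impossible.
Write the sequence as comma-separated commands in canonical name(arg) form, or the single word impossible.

rotate(1, 90), rotate(1, 90), rotate(1, 90)

start: config: θ0=90°, θ1=270°, θ2=90°
1. rotate(1, 90) → config: θ0=90°, θ1=0°, θ2=90°
2. rotate(1, 90) → config: θ0=90°, θ1=90°, θ2=90°
3. rotate(1, 90) → config: θ0=90°, θ1=180°, θ2=90°
no other 3-command option fits: unique.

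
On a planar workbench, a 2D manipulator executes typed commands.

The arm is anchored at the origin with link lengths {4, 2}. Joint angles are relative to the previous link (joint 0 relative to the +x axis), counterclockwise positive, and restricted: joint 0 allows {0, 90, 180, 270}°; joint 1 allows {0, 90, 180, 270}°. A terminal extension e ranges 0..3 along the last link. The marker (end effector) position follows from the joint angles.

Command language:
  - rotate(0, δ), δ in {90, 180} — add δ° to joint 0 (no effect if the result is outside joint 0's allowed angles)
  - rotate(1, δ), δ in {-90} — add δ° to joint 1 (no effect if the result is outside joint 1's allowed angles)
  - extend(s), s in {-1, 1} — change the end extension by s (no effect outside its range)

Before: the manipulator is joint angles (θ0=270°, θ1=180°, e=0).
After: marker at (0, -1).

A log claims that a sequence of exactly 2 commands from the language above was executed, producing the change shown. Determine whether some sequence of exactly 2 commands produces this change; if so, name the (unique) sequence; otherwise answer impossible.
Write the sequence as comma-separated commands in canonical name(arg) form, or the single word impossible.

key: order matters: swapping extend(-1) and extend(1) lands elsewhere
start: joint angles (θ0=270°, θ1=180°, e=0)
t=1 extend(-1) ⇒ joint angles (θ0=270°, θ1=180°, e=0)
t=2 extend(1) ⇒ joint angles (θ0=270°, θ1=180°, e=1)
no rival 2-sequence matches.

extend(-1), extend(1)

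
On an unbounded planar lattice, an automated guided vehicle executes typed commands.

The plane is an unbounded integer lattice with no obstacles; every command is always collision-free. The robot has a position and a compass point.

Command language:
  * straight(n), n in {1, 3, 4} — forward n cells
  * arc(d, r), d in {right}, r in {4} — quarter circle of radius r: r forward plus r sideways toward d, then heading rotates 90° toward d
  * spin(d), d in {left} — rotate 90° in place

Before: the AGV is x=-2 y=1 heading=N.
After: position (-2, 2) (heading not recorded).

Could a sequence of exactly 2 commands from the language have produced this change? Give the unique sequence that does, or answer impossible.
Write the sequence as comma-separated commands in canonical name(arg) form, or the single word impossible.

straight(1), spin(left)

key: running spin(left) before straight(1) would end elsewhere — order is forced
initial: x=-2 y=1 heading=N
step 1 (straight(1)): x=-2 y=2 heading=N
step 2 (spin(left)): x=-2 y=2 heading=W
uniquely the one of 25 2-step routes that fits.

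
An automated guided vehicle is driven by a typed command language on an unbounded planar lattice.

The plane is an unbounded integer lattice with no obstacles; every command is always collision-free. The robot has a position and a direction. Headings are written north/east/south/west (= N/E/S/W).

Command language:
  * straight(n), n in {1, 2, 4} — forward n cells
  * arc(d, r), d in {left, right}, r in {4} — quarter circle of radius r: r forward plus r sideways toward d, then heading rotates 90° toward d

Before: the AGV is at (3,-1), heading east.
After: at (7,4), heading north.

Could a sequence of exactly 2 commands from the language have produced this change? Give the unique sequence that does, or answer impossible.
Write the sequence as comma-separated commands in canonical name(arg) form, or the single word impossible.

arc(left, 4), straight(1)

key: order matters: swapping arc(left, 4) and straight(1) lands elsewhere
from: at (3,-1), heading east
1. arc(left, 4) → at (7,3), heading north
2. straight(1) → at (7,4), heading north
uniquely the one of 25 2-step routes that fits.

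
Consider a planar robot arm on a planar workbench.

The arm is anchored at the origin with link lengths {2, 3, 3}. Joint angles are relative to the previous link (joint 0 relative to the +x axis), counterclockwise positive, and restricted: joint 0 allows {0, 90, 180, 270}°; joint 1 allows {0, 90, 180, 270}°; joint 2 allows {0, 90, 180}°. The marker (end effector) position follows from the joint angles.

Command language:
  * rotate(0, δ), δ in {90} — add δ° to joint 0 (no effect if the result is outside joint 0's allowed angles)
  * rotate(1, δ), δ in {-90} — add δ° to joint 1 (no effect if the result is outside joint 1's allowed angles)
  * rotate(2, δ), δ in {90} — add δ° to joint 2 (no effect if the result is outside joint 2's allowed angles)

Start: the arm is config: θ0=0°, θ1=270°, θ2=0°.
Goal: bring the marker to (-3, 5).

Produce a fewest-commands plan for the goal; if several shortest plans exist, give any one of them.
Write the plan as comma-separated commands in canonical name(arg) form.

rotate(0, 90), rotate(1, -90), rotate(1, -90), rotate(1, -90), rotate(2, 90)

initial: config: θ0=0°, θ1=270°, θ2=0°
t=1 rotate(0, 90) ⇒ config: θ0=90°, θ1=270°, θ2=0°
t=2 rotate(1, -90) ⇒ config: θ0=90°, θ1=180°, θ2=0°
t=3 rotate(1, -90) ⇒ config: θ0=90°, θ1=90°, θ2=0°
t=4 rotate(1, -90) ⇒ config: θ0=90°, θ1=0°, θ2=0°
t=5 rotate(2, 90) ⇒ config: θ0=90°, θ1=0°, θ2=90°
minimal: 5 command(s), checked below 5.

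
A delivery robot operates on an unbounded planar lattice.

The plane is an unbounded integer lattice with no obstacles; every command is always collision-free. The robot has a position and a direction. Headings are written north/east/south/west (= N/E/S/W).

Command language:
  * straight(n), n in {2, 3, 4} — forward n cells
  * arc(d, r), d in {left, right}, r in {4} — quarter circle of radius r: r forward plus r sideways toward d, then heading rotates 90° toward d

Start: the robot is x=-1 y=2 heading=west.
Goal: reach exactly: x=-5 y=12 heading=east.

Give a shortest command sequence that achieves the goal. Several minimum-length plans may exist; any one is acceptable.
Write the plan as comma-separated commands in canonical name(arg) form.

begin: x=-1 y=2 heading=west
[1] after straight(4): x=-5 y=2 heading=west
[2] after arc(right, 4): x=-9 y=6 heading=north
[3] after straight(2): x=-9 y=8 heading=north
[4] after arc(right, 4): x=-5 y=12 heading=east
minimal: 4 command(s), checked below 4.

straight(4), arc(right, 4), straight(2), arc(right, 4)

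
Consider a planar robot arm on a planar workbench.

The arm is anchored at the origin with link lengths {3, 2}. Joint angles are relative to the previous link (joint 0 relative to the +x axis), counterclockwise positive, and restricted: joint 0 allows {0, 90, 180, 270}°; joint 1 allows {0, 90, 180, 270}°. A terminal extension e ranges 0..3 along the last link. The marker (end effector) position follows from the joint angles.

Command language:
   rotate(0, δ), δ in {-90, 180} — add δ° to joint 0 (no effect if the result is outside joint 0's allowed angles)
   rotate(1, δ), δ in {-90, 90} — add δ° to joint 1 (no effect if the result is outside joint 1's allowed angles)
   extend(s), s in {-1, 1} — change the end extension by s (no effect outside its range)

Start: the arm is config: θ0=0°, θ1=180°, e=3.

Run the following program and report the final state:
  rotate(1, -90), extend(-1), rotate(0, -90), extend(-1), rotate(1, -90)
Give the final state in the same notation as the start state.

t0: config: θ0=0°, θ1=180°, e=3
step 1 (rotate(1, -90)): config: θ0=0°, θ1=90°, e=3
step 2 (extend(-1)): config: θ0=0°, θ1=90°, e=2
step 3 (rotate(0, -90)): config: θ0=270°, θ1=90°, e=2
step 4 (extend(-1)): config: θ0=270°, θ1=90°, e=1
step 5 (rotate(1, -90)): config: θ0=270°, θ1=0°, e=1

config: θ0=270°, θ1=0°, e=1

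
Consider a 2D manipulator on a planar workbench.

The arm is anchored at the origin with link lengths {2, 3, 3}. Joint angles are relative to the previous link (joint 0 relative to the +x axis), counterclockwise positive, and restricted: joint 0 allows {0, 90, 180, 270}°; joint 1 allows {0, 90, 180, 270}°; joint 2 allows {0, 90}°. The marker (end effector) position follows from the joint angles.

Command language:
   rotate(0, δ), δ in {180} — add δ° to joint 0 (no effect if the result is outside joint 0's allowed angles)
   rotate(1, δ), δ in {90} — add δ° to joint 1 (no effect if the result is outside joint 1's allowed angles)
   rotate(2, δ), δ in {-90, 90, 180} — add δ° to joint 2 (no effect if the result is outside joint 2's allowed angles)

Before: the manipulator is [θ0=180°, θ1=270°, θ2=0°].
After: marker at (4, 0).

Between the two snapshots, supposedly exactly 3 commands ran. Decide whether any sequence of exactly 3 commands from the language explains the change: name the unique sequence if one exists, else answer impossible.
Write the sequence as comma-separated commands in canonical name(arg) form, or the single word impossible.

from: [θ0=180°, θ1=270°, θ2=0°]
1. rotate(1, 90) → [θ0=180°, θ1=0°, θ2=0°]
2. rotate(1, 90) → [θ0=180°, θ1=90°, θ2=0°]
3. rotate(1, 90) → [θ0=180°, θ1=180°, θ2=0°]
no other 3-command option fits: unique.

rotate(1, 90), rotate(1, 90), rotate(1, 90)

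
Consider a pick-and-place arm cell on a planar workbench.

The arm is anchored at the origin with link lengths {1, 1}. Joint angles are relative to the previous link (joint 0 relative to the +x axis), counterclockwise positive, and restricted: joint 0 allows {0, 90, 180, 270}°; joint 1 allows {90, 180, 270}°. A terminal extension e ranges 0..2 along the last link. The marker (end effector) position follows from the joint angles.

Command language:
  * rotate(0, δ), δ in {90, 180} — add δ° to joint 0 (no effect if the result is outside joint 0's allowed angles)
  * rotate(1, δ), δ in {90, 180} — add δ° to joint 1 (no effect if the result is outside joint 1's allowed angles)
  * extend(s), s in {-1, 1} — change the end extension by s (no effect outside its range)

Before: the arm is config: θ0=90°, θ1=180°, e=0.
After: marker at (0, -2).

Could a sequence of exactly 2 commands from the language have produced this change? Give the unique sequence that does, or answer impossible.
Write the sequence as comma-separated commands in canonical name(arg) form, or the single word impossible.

extend(1), extend(1)

t0: config: θ0=90°, θ1=180°, e=0
step 1 (extend(1)): config: θ0=90°, θ1=180°, e=1
step 2 (extend(1)): config: θ0=90°, θ1=180°, e=2
no other 2-command option fits: unique.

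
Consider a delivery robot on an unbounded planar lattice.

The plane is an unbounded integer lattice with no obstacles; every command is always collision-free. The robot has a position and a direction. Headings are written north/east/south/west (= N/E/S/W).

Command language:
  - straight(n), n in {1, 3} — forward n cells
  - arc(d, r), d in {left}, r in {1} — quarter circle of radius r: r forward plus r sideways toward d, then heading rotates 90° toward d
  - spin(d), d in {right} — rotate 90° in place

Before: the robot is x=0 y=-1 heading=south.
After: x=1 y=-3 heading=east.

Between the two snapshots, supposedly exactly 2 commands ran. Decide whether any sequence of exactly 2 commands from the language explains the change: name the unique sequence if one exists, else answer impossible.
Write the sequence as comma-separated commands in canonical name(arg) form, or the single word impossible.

key: order matters: swapping straight(1) and arc(left, 1) lands elsewhere
t0: x=0 y=-1 heading=south
step 1 (straight(1)): x=0 y=-2 heading=south
step 2 (arc(left, 1)): x=1 y=-3 heading=east
no other 2-command option fits: unique.

straight(1), arc(left, 1)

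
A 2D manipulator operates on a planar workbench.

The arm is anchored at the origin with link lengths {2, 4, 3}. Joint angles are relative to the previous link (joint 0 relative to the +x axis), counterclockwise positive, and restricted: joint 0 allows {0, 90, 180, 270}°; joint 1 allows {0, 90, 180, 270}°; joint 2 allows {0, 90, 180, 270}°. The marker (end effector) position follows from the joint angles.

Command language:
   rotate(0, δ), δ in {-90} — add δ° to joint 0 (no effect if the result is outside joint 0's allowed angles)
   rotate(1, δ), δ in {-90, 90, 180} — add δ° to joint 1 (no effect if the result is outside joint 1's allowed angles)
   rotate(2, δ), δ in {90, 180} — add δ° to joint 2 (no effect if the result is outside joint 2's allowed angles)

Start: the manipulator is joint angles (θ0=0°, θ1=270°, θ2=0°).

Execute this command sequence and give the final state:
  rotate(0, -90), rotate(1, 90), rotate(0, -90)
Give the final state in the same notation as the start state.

begin: joint angles (θ0=0°, θ1=270°, θ2=0°)
step 1 (rotate(0, -90)): joint angles (θ0=270°, θ1=270°, θ2=0°)
step 2 (rotate(1, 90)): joint angles (θ0=270°, θ1=0°, θ2=0°)
step 3 (rotate(0, -90)): joint angles (θ0=180°, θ1=0°, θ2=0°)

joint angles (θ0=180°, θ1=0°, θ2=0°)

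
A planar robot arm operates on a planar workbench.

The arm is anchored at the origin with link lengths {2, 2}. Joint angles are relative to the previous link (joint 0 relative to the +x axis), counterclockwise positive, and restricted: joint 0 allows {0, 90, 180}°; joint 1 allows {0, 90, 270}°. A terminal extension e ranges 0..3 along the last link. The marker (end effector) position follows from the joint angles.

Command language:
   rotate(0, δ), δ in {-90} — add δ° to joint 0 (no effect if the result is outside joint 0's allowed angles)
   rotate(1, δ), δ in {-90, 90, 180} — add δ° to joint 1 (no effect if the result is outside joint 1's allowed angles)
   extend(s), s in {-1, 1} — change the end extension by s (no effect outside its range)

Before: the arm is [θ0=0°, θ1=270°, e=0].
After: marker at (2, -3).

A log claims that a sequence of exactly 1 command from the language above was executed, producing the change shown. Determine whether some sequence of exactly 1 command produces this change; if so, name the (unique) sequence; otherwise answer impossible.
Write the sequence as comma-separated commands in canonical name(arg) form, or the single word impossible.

from: [θ0=0°, θ1=270°, e=0]
1. extend(1) → [θ0=0°, θ1=270°, e=1]
no other 1-command option fits: unique.

extend(1)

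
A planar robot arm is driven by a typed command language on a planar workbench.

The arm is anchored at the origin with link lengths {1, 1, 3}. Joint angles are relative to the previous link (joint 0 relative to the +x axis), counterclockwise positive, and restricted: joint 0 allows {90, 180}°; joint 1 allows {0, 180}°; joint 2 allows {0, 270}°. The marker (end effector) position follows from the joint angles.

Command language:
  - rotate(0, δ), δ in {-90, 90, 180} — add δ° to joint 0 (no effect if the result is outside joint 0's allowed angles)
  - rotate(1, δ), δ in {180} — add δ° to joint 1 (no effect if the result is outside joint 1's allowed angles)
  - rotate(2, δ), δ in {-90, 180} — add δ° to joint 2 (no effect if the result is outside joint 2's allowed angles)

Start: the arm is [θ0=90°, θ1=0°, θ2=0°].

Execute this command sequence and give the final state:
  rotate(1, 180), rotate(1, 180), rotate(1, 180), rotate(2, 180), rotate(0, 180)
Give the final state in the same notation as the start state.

t0: [θ0=90°, θ1=0°, θ2=0°]
[1] after rotate(1, 180): [θ0=90°, θ1=180°, θ2=0°]
[2] after rotate(1, 180): [θ0=90°, θ1=0°, θ2=0°]
[3] after rotate(1, 180): [θ0=90°, θ1=180°, θ2=0°]
[4] after rotate(2, 180): [θ0=90°, θ1=180°, θ2=0°]
[5] after rotate(0, 180): [θ0=90°, θ1=180°, θ2=0°]

[θ0=90°, θ1=180°, θ2=0°]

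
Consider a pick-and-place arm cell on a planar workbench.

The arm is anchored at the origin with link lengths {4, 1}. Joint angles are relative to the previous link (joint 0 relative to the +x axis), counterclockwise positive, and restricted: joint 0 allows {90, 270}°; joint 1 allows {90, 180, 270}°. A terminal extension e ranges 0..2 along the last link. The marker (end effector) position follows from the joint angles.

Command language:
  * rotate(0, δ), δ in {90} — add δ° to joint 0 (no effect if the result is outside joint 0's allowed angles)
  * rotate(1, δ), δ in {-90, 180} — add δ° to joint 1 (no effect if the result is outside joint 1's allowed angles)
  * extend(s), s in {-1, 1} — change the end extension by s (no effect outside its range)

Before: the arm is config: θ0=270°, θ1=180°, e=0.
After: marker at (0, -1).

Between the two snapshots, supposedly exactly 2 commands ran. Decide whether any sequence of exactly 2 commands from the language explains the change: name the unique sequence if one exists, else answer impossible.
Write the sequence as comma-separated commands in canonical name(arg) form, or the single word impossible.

initial: config: θ0=270°, θ1=180°, e=0
step 1 (extend(1)): config: θ0=270°, θ1=180°, e=1
step 2 (extend(1)): config: θ0=270°, θ1=180°, e=2
all 25 alternatives checked — unique.

extend(1), extend(1)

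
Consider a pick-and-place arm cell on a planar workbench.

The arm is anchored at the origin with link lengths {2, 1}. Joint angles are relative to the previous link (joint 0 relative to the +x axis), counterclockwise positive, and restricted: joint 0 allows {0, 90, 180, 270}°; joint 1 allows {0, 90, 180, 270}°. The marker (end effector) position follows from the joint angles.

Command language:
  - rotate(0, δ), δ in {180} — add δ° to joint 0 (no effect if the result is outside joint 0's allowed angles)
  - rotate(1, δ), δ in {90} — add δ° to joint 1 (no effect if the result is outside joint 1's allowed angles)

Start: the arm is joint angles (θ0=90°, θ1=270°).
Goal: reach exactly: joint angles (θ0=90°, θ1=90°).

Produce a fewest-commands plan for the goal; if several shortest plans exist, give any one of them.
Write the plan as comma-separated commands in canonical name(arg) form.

rotate(1, 90), rotate(1, 90)

t0: joint angles (θ0=90°, θ1=270°)
[1] after rotate(1, 90): joint angles (θ0=90°, θ1=0°)
[2] after rotate(1, 90): joint angles (θ0=90°, θ1=90°)
nothing shorter than 2 reaches the goal.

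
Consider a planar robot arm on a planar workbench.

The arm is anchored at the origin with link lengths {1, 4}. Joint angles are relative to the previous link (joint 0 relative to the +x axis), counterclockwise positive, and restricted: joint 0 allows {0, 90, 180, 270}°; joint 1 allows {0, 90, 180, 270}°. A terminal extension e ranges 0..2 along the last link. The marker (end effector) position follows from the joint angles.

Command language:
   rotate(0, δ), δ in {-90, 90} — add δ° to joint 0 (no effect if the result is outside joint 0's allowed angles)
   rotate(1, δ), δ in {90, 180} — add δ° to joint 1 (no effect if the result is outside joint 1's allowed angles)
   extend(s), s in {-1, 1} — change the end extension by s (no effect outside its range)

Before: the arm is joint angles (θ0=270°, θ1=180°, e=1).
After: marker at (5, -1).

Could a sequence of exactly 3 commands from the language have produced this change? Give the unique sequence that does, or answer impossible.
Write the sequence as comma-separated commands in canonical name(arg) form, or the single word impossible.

start: joint angles (θ0=270°, θ1=180°, e=1)
1. rotate(1, 90) → joint angles (θ0=270°, θ1=270°, e=1)
2. rotate(1, 90) → joint angles (θ0=270°, θ1=0°, e=1)
3. rotate(1, 90) → joint angles (θ0=270°, θ1=90°, e=1)
no rival 3-sequence matches.

rotate(1, 90), rotate(1, 90), rotate(1, 90)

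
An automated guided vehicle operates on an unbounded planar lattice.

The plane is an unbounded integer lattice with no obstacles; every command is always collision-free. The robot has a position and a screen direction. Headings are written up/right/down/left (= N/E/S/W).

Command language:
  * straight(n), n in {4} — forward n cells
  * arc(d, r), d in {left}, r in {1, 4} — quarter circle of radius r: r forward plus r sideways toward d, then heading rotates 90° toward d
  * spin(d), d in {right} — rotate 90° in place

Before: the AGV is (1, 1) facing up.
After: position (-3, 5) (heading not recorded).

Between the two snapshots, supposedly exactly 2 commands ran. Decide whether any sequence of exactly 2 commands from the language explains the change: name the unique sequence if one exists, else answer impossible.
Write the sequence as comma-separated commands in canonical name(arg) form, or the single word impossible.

key: running spin(right) before arc(left, 4) would end elsewhere — order is forced
from: (1, 1) facing up
t=1 arc(left, 4) ⇒ (-3, 5) facing left
t=2 spin(right) ⇒ (-3, 5) facing up
all 16 alternatives checked — unique.

arc(left, 4), spin(right)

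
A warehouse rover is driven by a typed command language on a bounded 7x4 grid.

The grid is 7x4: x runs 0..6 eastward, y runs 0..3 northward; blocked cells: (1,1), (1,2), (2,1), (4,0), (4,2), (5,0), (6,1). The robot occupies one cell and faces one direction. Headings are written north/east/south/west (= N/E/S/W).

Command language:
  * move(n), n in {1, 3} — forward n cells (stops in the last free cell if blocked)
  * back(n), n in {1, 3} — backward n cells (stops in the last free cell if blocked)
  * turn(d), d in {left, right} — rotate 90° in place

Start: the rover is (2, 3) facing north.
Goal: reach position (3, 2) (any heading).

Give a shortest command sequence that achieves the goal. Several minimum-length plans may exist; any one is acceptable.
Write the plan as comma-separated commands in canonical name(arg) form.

t0: (2, 3) facing north
[1] after back(3): (2, 2) facing north
[2] after turn(right): (2, 2) facing east
[3] after move(3): (3, 2) facing east
shorter routes all fall short; 3 is best.

back(3), turn(right), move(3)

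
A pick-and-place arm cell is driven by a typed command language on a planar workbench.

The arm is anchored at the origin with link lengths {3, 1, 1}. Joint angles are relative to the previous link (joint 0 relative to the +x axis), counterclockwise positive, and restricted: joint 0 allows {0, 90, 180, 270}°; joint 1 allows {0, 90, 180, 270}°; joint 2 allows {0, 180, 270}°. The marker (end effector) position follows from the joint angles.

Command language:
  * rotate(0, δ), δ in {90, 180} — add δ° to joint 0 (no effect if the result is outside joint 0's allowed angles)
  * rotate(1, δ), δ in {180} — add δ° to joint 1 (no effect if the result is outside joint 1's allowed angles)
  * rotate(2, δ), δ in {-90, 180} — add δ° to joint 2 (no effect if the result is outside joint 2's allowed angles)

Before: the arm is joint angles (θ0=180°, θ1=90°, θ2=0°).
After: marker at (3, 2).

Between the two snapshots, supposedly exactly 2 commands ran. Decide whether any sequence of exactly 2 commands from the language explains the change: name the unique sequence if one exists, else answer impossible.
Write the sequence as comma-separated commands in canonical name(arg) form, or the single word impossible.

rotate(0, 90), rotate(0, 90)

t0: joint angles (θ0=180°, θ1=90°, θ2=0°)
t=1 rotate(0, 90) ⇒ joint angles (θ0=270°, θ1=90°, θ2=0°)
t=2 rotate(0, 90) ⇒ joint angles (θ0=0°, θ1=90°, θ2=0°)
no rival 2-sequence matches.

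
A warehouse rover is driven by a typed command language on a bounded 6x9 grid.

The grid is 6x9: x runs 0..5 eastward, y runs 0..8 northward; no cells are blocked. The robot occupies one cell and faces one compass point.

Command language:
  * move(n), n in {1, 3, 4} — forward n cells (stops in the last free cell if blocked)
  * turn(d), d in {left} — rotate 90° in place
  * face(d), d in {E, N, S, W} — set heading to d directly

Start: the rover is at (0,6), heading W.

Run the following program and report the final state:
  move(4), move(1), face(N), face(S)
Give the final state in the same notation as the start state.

at (0,6), heading S

begin: at (0,6), heading W
step 1 (move(4)): at (0,6), heading W
step 2 (move(1)): at (0,6), heading W
step 3 (face(N)): at (0,6), heading N
step 4 (face(S)): at (0,6), heading S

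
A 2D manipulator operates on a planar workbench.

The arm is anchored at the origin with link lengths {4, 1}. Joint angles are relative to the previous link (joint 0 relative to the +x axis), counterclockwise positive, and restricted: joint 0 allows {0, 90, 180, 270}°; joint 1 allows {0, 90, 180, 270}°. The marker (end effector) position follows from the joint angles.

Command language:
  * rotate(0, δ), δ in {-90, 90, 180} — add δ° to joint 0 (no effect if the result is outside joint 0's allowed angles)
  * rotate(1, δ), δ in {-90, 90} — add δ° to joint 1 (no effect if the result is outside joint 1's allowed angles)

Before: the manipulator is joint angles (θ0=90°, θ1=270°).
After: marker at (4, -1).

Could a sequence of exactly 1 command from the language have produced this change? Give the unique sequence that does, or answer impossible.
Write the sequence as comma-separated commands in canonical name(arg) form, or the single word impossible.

rotate(0, -90)

initial: joint angles (θ0=90°, θ1=270°)
step 1 (rotate(0, -90)): joint angles (θ0=0°, θ1=270°)
all 5 alternatives checked — unique.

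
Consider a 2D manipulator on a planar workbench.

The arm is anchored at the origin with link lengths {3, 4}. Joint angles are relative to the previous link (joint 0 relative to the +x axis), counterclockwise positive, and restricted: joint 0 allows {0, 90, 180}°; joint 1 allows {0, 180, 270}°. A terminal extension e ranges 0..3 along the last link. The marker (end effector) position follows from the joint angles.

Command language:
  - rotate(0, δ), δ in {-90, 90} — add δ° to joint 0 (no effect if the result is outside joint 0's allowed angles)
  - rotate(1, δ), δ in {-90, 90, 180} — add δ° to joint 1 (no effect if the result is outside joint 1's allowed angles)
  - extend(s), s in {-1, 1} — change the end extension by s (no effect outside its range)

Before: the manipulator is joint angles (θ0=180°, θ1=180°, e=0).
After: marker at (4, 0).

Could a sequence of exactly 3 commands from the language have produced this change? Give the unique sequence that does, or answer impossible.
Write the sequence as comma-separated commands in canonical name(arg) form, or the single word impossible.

extend(1), extend(1), extend(1)

initial: joint angles (θ0=180°, θ1=180°, e=0)
step 1 (extend(1)): joint angles (θ0=180°, θ1=180°, e=1)
step 2 (extend(1)): joint angles (θ0=180°, θ1=180°, e=2)
step 3 (extend(1)): joint angles (θ0=180°, θ1=180°, e=3)
no rival 3-sequence matches.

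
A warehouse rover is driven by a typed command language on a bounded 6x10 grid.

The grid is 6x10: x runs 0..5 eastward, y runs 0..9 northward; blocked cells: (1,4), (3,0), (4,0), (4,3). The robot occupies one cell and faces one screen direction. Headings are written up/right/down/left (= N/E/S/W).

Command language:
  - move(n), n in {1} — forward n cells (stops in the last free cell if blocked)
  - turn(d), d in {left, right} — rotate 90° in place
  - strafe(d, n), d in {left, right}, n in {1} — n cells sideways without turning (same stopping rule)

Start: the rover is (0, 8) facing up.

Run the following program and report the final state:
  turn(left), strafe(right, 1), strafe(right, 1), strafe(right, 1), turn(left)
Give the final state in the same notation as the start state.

t0: (0, 8) facing up
1. turn(left) → (0, 8) facing left
2. strafe(right, 1) → (0, 9) facing left
3. strafe(right, 1) → (0, 9) facing left
4. strafe(right, 1) → (0, 9) facing left
5. turn(left) → (0, 9) facing down

(0, 9) facing down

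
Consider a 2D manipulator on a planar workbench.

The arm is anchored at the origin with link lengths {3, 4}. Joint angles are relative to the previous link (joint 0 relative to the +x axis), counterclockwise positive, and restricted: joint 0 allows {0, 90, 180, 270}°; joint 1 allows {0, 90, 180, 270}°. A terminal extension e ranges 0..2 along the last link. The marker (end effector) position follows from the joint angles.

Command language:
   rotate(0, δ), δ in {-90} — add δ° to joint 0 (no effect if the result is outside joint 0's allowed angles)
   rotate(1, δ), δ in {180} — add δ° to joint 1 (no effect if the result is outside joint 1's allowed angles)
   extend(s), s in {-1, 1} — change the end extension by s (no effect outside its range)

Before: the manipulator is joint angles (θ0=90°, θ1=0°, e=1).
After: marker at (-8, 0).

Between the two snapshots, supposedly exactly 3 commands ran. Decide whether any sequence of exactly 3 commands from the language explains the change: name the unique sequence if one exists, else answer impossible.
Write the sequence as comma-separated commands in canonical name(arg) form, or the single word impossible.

begin: joint angles (θ0=90°, θ1=0°, e=1)
t=1 rotate(0, -90) ⇒ joint angles (θ0=0°, θ1=0°, e=1)
t=2 rotate(0, -90) ⇒ joint angles (θ0=270°, θ1=0°, e=1)
t=3 rotate(0, -90) ⇒ joint angles (θ0=180°, θ1=0°, e=1)
uniquely the one of 64 3-step routes that fits.

rotate(0, -90), rotate(0, -90), rotate(0, -90)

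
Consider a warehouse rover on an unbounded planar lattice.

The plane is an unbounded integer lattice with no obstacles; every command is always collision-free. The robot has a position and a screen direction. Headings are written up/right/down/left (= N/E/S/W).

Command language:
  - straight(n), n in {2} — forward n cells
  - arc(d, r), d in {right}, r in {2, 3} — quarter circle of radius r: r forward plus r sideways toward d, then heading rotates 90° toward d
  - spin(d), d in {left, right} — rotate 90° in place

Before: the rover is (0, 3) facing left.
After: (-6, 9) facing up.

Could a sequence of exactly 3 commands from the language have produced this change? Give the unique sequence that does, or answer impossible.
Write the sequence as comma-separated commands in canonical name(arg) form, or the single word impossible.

key: cell and facing (now N) both changed — the 3 commands mix motion and turning
begin: (0, 3) facing left
[1] after arc(right, 3): (-3, 6) facing up
[2] after spin(left): (-3, 6) facing left
[3] after arc(right, 3): (-6, 9) facing up
no rival 3-sequence matches.

arc(right, 3), spin(left), arc(right, 3)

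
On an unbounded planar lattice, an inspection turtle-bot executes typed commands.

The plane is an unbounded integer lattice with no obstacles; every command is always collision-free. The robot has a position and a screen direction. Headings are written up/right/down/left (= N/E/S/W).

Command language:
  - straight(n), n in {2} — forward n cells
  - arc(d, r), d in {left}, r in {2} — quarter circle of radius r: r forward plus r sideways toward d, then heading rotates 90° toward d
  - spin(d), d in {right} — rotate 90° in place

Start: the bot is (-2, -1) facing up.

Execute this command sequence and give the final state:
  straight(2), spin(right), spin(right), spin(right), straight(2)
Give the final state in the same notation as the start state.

start: (-2, -1) facing up
[1] after straight(2): (-2, 1) facing up
[2] after spin(right): (-2, 1) facing right
[3] after spin(right): (-2, 1) facing down
[4] after spin(right): (-2, 1) facing left
[5] after straight(2): (-4, 1) facing left

(-4, 1) facing left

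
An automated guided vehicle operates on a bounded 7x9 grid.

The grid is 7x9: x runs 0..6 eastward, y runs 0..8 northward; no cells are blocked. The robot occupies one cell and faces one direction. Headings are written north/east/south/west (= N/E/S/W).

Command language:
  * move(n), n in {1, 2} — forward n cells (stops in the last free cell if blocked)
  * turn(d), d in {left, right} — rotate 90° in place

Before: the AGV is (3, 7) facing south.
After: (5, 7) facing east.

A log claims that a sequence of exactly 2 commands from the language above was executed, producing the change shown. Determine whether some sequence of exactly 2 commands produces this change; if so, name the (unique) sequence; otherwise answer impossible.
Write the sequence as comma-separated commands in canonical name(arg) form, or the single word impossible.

turn(left), move(2)

key: running move(2) before turn(left) would end elsewhere — order is forced
begin: (3, 7) facing south
[1] after turn(left): (3, 7) facing east
[2] after move(2): (5, 7) facing east
no other 2-command option fits: unique.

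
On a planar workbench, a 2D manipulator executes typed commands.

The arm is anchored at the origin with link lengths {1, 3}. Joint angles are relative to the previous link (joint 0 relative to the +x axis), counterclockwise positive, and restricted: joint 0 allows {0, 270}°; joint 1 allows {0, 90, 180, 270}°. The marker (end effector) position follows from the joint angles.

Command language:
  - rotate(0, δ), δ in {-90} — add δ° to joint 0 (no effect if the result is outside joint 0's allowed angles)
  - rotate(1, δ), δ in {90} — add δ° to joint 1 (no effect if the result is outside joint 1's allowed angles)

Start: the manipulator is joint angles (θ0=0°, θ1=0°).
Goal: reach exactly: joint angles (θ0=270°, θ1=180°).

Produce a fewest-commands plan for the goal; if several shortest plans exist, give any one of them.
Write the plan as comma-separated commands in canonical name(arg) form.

t0: joint angles (θ0=0°, θ1=0°)
step 1 (rotate(1, 90)): joint angles (θ0=0°, θ1=90°)
step 2 (rotate(1, 90)): joint angles (θ0=0°, θ1=180°)
step 3 (rotate(0, -90)): joint angles (θ0=270°, θ1=180°)
no 2-step plan works, so 3 is optimal.

rotate(1, 90), rotate(1, 90), rotate(0, -90)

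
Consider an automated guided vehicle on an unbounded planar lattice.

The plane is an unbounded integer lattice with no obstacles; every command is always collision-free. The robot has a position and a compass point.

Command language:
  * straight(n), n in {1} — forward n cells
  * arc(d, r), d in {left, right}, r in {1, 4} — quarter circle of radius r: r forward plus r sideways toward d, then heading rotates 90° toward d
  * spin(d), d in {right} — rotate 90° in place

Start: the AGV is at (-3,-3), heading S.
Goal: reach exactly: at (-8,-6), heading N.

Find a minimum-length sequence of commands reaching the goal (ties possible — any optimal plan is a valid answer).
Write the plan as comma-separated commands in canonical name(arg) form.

begin: at (-3,-3), heading S
step 1 (arc(right, 4)): at (-7,-7), heading W
step 2 (arc(right, 1)): at (-8,-6), heading N
nothing shorter than 2 reaches the goal.

arc(right, 4), arc(right, 1)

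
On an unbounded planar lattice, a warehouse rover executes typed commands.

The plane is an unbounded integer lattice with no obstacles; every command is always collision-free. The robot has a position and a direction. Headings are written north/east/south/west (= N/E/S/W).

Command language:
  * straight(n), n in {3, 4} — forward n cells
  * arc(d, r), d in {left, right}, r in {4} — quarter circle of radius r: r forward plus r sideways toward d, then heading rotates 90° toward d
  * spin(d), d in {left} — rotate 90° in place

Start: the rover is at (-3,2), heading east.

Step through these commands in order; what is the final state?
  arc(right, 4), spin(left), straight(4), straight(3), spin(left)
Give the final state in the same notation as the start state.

begin: at (-3,2), heading east
t=1 arc(right, 4) ⇒ at (1,-2), heading south
t=2 spin(left) ⇒ at (1,-2), heading east
t=3 straight(4) ⇒ at (5,-2), heading east
t=4 straight(3) ⇒ at (8,-2), heading east
t=5 spin(left) ⇒ at (8,-2), heading north

at (8,-2), heading north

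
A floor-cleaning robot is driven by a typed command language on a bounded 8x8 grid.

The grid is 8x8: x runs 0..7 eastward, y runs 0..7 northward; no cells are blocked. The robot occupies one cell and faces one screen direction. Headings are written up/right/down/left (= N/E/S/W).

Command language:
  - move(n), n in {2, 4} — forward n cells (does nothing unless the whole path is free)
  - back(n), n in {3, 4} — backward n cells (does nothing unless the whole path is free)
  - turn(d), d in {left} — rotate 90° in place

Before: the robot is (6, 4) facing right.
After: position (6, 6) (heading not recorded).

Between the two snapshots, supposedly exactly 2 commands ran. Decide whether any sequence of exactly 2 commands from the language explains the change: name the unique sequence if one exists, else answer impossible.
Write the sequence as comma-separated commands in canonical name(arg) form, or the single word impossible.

turn(left), move(2)

key: running move(2) before turn(left) would end elsewhere — order is forced
t0: (6, 4) facing right
t=1 turn(left) ⇒ (6, 4) facing up
t=2 move(2) ⇒ (6, 6) facing up
no other 2-command option fits: unique.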